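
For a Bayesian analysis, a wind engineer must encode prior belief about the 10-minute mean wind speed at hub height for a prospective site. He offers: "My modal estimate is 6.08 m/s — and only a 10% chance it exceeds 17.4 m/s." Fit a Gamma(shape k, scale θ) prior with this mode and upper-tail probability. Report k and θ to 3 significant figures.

Gamma(k,θ) with k>1 has mode (k−1)θ, so θ = 6.08/(k−1).
Need P(X < 17.4) = 0.9 with θ tied to k this way. Start at k = 2, θ = 6.08: P(X<17.4) ≈ 0.779.
Too low — raise k to concentrate. Iterating converges to k ≈ 2.73.
Then θ = 6.08/(2.73−1) ≈ 3.52.

k ≈ 2.73, θ ≈ 3.52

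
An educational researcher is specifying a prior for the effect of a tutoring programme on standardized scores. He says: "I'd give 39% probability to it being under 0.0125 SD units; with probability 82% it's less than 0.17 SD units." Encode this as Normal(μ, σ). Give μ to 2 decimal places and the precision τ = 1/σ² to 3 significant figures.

The p-quantile of Normal(μ,σ) is μ + z_p·σ, with z_{0.39} = -0.2793 and z_{0.82} = 0.9154.
Eliminate σ: μ = (z₂·x₁ − z₁·x₂)/(z₂ − z₁) = (0.9154·0.0125 − (-0.2793)·0.17)/1.195 = 0.05.
Then σ = (x₂ − x₁)/(z₂ − z₁) = (0.17 − 0.0125)/1.195 = 0.13.
Precision τ = 1/σ² = 1/0.1318² = 57.5.

μ = 0.05, τ = 57.5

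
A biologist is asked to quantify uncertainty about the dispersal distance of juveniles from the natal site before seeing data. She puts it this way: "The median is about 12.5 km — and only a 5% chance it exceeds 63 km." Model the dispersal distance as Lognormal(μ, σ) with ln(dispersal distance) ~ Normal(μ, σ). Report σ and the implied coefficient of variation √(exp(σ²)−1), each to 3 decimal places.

If T ~ Lognormal(μ,σ) then ln T ~ Normal(μ,σ), so the p-quantile of ln T is μ + z_p·σ.
ln(12.5) = 2.526 and ln(63) = 4.143; z_{0.5} = 0, z_{0.95} = 1.645.
σ = (4.143 − 2.526)/(1.645 − (0)) = 0.983.
μ = 2.526 − (0)·0.983 = 2.526.
CV = √(exp(σ²)−1) = √(exp(0.9669)−1) = 1.277.

σ ≈ 0.983, CV ≈ 1.277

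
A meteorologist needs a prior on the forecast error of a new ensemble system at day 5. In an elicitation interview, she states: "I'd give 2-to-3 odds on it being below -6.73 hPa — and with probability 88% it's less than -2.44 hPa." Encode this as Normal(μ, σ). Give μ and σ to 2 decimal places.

μ = -5.97, σ = 3.00

For Normal(μ,σ), the p-quantile is μ + z_p·σ. Here z_{0.4} = -0.2533, z_{0.88} = 1.175.
So -6.73 = μ − 0.2533σ and -2.44 = μ + 1.175σ.
Subtracting: σ = (-2.44 − -6.73)/(1.175 − (-0.2533)) = 3.00.
Then μ = -6.73 − (-0.2533)·3.00 = -5.97.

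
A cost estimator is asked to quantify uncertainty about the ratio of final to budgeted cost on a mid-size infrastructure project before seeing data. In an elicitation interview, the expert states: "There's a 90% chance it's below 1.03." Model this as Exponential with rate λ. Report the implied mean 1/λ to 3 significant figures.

mean ≈ 0.447

P(T < 1.03) = 1 − e^(−λ·1.03) = 0.9, so λ = −ln(1−0.9)/1.03 = −ln(0.1)/1.03 = 2.24.
Mean = 1/λ = 0.447.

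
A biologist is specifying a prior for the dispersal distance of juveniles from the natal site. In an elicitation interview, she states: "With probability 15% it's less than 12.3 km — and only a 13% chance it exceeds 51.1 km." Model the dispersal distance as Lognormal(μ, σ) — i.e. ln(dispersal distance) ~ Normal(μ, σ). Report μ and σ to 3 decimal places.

If T ~ Lognormal(μ,σ) then ln T ~ Normal(μ,σ), so the p-quantile of ln T is μ + z_p·σ.
ln(12.3) = 2.51 and ln(51.1) = 3.934; z_{0.15} = -1.036, z_{0.87} = 1.126.
σ = (3.934 − 2.51)/(1.126 − (-1.036)) = 0.658.
μ = 2.51 − (-1.036)·0.658 = 3.192.

μ ≈ 3.192, σ ≈ 0.658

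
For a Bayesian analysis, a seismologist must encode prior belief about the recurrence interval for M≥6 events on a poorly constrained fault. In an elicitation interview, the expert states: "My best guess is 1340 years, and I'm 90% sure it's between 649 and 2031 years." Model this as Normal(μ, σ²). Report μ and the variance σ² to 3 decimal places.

μ = 1340.000, σ² = 176482.473

A symmetric 90% interval runs μ ± z·σ with z = 1.645.
Half-width = 691, so σ = 691/1.645 = 420.0982 and σ² = 176482.473.
μ is the stated best guess, 1340.000.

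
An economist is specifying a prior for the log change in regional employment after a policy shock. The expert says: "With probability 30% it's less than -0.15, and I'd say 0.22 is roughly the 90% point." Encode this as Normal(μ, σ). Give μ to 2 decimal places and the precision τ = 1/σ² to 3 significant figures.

For Normal(μ,σ), the p-quantile is μ + z_p·σ. Here z_{0.3} = -0.5244, z_{0.9} = 1.282.
So -0.15 = μ − 0.5244σ and 0.22 = μ + 1.282σ.
Subtracting: σ = (0.22 − -0.15)/(1.282 − (-0.5244)) = 0.20.
Then μ = -0.15 − (-0.5244)·0.20 = -0.04.
Precision τ = 1/σ² = 1/0.2049² = 23.8.

μ = -0.04, τ = 23.8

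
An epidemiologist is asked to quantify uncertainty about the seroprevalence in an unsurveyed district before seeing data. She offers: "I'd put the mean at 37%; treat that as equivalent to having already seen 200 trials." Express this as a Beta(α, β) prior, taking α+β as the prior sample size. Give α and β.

Under the effective-sample-size interpretation, Beta(α, β) has prior mean α/(α+β) and prior sample size α+β.
So α+β = 200 and α/(α+β) = 0.37, giving α = 0.37·200 = 74 and β = 200 − 74 = 126.

α = 74, β = 126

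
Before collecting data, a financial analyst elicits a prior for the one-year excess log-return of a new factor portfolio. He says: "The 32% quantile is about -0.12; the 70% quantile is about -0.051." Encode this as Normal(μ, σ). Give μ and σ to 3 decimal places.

μ = -0.087, σ = 0.070

The p-quantile of Normal(μ,σ) is μ + z_p·σ, with z_{0.32} = -0.4677 and z_{0.7} = 0.5244.
Eliminate σ: μ = (z₂·x₁ − z₁·x₂)/(z₂ − z₁) = (0.5244·-0.12 − (-0.4677)·-0.051)/0.9921 = -0.087.
Then σ = (x₂ − x₁)/(z₂ − z₁) = (-0.051 − -0.12)/0.9921 = 0.070.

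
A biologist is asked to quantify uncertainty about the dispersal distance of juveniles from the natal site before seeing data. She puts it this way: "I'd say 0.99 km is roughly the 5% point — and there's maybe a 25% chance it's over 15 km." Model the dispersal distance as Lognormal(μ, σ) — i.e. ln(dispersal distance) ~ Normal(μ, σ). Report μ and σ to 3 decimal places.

If T ~ Lognormal(μ,σ) then ln T ~ Normal(μ,σ), so the p-quantile of ln T is μ + z_p·σ.
ln(0.99) = -0.01005 and ln(15) = 2.708; z_{0.05} = -1.645, z_{0.75} = 0.6745.
σ = (2.708 − -0.01005)/(0.6745 − (-1.645)) = 1.172.
μ = -0.01005 − (-1.645)·1.172 = 1.918.

μ ≈ 1.918, σ ≈ 1.172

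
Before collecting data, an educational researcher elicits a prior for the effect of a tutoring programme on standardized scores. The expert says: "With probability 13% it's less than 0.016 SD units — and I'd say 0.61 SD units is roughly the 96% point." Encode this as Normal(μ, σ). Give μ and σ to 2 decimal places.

μ = 0.25, σ = 0.21

The p-quantile of Normal(μ,σ) is μ + z_p·σ, with z_{0.13} = -1.126 and z_{0.96} = 1.751.
Eliminate σ: μ = (z₂·x₁ − z₁·x₂)/(z₂ − z₁) = (1.751·0.016 − (-1.126)·0.61)/2.877 = 0.25.
Then σ = (x₂ − x₁)/(z₂ − z₁) = (0.61 − 0.016)/2.877 = 0.21.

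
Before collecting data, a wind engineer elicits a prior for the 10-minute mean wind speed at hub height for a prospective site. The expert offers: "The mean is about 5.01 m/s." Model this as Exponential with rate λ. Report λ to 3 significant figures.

λ ≈ 0.2

Exponential mean = 1/λ, so λ = 1/5.01 = 0.2.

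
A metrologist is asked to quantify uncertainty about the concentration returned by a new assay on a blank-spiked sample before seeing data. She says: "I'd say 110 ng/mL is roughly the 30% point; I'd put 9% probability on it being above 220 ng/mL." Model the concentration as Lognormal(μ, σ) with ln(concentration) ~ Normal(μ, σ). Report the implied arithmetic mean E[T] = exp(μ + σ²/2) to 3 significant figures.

If T ~ Lognormal(μ,σ) then ln T ~ Normal(μ,σ), so the p-quantile of ln T is μ + z_p·σ.
ln(110) = 4.7 and ln(220) = 5.394; z_{0.3} = -0.5244, z_{0.91} = 1.341.
σ = (5.394 − 4.7)/(1.341 − (-0.5244)) = 0.372.
μ = 4.7 − (-0.5244)·0.372 = 4.895.
E[T] = exp(μ + σ²/2) = exp(4.895 + 0.0691) = 143 ng/mL.

E[T] ≈ 143 ng/mL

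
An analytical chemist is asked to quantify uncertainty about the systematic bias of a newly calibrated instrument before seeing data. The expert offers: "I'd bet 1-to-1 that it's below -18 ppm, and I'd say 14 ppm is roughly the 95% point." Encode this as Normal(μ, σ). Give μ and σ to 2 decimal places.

For Normal(μ,σ), the p-quantile is μ + z_p·σ. Here z_{0.5} = 0, z_{0.95} = 1.645.
So -18 = μ + 0σ and 14 = μ + 1.645σ.
Subtracting: σ = (14 − -18)/(1.645 − (0)) = 19.45.
Then μ = -18 − (0)·19.45 = -18.00.

μ = -18.00, σ = 19.45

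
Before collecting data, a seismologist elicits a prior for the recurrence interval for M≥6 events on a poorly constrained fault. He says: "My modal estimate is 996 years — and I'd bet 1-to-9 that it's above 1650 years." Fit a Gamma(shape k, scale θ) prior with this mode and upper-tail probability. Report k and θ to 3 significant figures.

Gamma(k,θ) with k>1 has mode (k−1)θ, so θ = 996/(k−1).
Need P(X < 1650) = 0.9 with θ tied to k this way. Start at k = 2, θ = 996: P(X<1650) ≈ 0.493.
Too low — raise k to concentrate. Iterating converges to k ≈ 8.41.
Then θ = 996/(8.41−1) ≈ 134.

k ≈ 8.41, θ ≈ 134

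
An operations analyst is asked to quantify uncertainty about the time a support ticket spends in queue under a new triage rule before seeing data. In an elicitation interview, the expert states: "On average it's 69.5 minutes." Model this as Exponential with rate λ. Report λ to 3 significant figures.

Exponential mean = 1/λ, so λ = 1/69.5 = 0.0144.

λ ≈ 0.0144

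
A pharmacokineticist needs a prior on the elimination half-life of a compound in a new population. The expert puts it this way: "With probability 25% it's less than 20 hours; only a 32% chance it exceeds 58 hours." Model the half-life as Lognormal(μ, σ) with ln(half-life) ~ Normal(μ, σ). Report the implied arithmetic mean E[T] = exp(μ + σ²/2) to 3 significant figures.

E[T] ≈ 57.9 hours

If T ~ Lognormal(μ,σ) then ln T ~ Normal(μ,σ), so the p-quantile of ln T is μ + z_p·σ.
ln(20) = 2.996 and ln(58) = 4.06; z_{0.25} = -0.6745, z_{0.68} = 0.4677.
σ = (4.06 − 2.996)/(0.4677 − (-0.6745)) = 0.932.
μ = 2.996 − (-0.6745)·0.932 = 3.624.
E[T] = exp(μ + σ²/2) = exp(3.624 + 0.4345) = 57.9 hours.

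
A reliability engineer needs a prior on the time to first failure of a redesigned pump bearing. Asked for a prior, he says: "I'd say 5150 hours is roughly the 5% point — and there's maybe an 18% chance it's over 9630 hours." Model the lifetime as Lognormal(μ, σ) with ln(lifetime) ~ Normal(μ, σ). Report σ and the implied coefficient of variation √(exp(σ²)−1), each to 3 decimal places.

If T ~ Lognormal(μ,σ) then ln T ~ Normal(μ,σ), so the p-quantile of ln T is μ + z_p·σ.
ln(5150) = 8.547 and ln(9630) = 9.173; z_{0.05} = -1.645, z_{0.82} = 0.9154.
σ = (9.173 − 8.547)/(0.9154 − (-1.645)) = 0.244.
μ = 8.547 − (-1.645)·0.244 = 8.949.
CV = √(exp(σ²)−1) = √(exp(0.0598)−1) = 0.248.

σ ≈ 0.244, CV ≈ 0.248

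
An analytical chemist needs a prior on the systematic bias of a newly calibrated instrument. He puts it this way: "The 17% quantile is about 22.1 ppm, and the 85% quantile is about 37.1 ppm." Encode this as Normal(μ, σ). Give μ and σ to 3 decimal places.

For Normal(μ,σ), the p-quantile is μ + z_p·σ. Here z_{0.17} = -0.9542, z_{0.85} = 1.036.
So 22.1 = μ − 0.9542σ and 37.1 = μ + 1.036σ.
Subtracting: σ = (37.1 − 22.1)/(1.036 − (-0.9542)) = 7.535.
Then μ = 22.1 − (-0.9542)·7.535 = 29.290.

μ = 29.290, σ = 7.535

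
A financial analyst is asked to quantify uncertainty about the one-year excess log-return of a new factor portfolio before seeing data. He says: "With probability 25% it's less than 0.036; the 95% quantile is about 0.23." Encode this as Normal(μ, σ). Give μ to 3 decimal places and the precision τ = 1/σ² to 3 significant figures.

μ = 0.092, τ = 143

The p-quantile of Normal(μ,σ) is μ + z_p·σ, with z_{0.25} = -0.6745 and z_{0.95} = 1.645.
Eliminate σ: μ = (z₂·x₁ − z₁·x₂)/(z₂ − z₁) = (1.645·0.036 − (-0.6745)·0.23)/2.319 = 0.092.
Then σ = (x₂ − x₁)/(z₂ − z₁) = (0.23 − 0.036)/2.319 = 0.084.
Precision τ = 1/σ² = 1/0.08364² = 143.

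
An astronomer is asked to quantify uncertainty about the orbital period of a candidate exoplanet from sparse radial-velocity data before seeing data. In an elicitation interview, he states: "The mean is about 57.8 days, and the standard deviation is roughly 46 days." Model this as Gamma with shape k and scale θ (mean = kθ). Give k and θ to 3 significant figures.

For Gamma(k, scale θ): mean = kθ, variance = kθ², so CV = 1/√k.
CV = SD/mean = 46/57.8 = 0.7958, hence k = 1/CV² = 1.58.
Then θ = mean/k = 57.8/1.58 = 36.6.

k ≈ 1.58, θ ≈ 36.6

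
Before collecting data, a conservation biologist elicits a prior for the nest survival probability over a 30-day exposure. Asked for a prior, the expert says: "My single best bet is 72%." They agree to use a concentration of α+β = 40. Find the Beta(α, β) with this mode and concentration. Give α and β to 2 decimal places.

α = 28.36, β = 11.64

For α,β > 1 the Beta mode is (α−1)/(α+β−2). With α+β = 40, the mode is (α−1)/38.
Set (α−1)/38 = 0.72 → α = 1 + 0.72·38 = 28.36.
β = 40 − α = 11.64.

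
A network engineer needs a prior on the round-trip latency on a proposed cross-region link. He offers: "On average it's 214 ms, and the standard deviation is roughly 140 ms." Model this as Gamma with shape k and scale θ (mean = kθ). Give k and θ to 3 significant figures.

For Gamma(k, scale θ): mean = kθ, variance = kθ², so CV = 1/√k.
CV = SD/mean = 140/214 = 0.6542, hence k = 1/CV² = 2.34.
Then θ = mean/k = 214/2.34 = 91.6.

k ≈ 2.34, θ ≈ 91.6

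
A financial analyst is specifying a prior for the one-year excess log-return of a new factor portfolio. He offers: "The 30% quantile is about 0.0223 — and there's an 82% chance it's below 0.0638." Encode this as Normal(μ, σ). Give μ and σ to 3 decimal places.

μ = 0.037, σ = 0.029

The p-quantile of Normal(μ,σ) is μ + z_p·σ, with z_{0.3} = -0.5244 and z_{0.82} = 0.9154.
Eliminate σ: μ = (z₂·x₁ − z₁·x₂)/(z₂ − z₁) = (0.9154·0.0223 − (-0.5244)·0.0638)/1.44 = 0.037.
Then σ = (x₂ − x₁)/(z₂ − z₁) = (0.0638 − 0.0223)/1.44 = 0.029.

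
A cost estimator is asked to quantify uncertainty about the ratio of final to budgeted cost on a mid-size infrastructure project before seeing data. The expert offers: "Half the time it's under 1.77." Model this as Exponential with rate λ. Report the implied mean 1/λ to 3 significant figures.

Exponential median = ln 2 / λ, so λ = ln 2 / 1.77 = 0.392.
Mean = 1/λ = 2.55.

mean ≈ 2.55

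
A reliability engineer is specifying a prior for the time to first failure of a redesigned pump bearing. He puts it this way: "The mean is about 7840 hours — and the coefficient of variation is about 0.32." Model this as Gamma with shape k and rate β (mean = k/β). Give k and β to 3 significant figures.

k ≈ 9.77, β ≈ 0.00125

For Gamma(k, rate β): mean = k/β, variance = k/β², so CV = 1/√k.
CV = 0.32, hence k = 1/CV² = 9.77.
Then β = k/mean = 9.77/7840 = 0.00125.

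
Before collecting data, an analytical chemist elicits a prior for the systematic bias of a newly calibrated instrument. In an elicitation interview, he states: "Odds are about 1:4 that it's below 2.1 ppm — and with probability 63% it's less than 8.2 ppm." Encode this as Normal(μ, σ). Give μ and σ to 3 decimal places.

μ = 6.475, σ = 5.198

For Normal(μ,σ), the p-quantile is μ + z_p·σ. Here z_{0.2} = -0.8416, z_{0.63} = 0.3319.
So 2.1 = μ − 0.8416σ and 8.2 = μ + 0.3319σ.
Subtracting: σ = (8.2 − 2.1)/(0.3319 − (-0.8416)) = 5.198.
Then μ = 2.1 − (-0.8416)·5.198 = 6.475.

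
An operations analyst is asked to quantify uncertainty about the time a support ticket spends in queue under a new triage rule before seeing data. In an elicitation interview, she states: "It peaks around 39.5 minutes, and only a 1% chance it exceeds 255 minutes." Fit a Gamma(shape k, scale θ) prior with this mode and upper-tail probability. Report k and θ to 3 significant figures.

Gamma(k,θ) with k>1 has mode (k−1)θ, so θ = 39.5/(k−1).
Need P(X < 255) = 0.99 with θ tied to k this way. Start at k = 2, θ = 39.5: P(X<255) ≈ 0.988.
Too low — raise k to concentrate. Iterating converges to k ≈ 2.04.
Then θ = 39.5/(2.04−1) ≈ 38.

k ≈ 2.04, θ ≈ 38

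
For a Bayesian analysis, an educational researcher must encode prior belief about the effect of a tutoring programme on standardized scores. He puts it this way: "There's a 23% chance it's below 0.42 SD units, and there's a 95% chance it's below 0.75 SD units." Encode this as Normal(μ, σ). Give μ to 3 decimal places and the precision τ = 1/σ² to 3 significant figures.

μ = 0.522, τ = 52.2

For Normal(μ,σ), the p-quantile is μ + z_p·σ. Here z_{0.23} = -0.7388, z_{0.95} = 1.645.
So 0.42 = μ − 0.7388σ and 0.75 = μ + 1.645σ.
Subtracting: σ = (0.75 − 0.42)/(1.645 − (-0.7388)) = 0.138.
Then μ = 0.42 − (-0.7388)·0.138 = 0.522.
Precision τ = 1/σ² = 1/0.1384² = 52.2.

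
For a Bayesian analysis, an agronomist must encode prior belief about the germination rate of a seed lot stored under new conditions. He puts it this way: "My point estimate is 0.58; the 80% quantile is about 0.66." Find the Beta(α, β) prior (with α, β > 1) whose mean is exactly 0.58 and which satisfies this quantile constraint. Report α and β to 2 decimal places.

With mean 0.58 fixed, write α = 0.58s, β = 0.42s where s = α+β.
Need P(θ < 0.66) = 0.8 under Beta(0.58s, 0.42s). Normal approximation: (q−m)/√(m(1−m)/s) ≈ z_{0.8} = 0.842, so s ≈ 0.58·0.42·(0.842)²/(0.66−0.58)² = 27.0.
At s = 27.0: P(θ<0.66) ≈ 0.798. Adjusting to match 0.8 gives s ≈ 27.43.
So α = 0.58·27.43 ≈ 15.91, β = 0.42·27.43 ≈ 11.52.

α ≈ 15.91, β ≈ 11.52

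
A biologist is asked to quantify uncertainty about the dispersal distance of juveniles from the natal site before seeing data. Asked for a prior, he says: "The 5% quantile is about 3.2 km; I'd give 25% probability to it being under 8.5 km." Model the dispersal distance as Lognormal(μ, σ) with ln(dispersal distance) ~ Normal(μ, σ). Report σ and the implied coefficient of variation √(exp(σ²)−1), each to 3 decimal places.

σ ≈ 1.007, CV ≈ 1.325

If T ~ Lognormal(μ,σ) then ln T ~ Normal(μ,σ), so the p-quantile of ln T is μ + z_p·σ.
ln(3.2) = 1.163 and ln(8.5) = 2.14; z_{0.05} = -1.645, z_{0.25} = -0.6745.
σ = (2.14 − 1.163)/(-0.6745 − (-1.645)) = 1.007.
μ = 1.163 − (-1.645)·1.007 = 2.819.
CV = √(exp(σ²)−1) = √(exp(1.0135)−1) = 1.325.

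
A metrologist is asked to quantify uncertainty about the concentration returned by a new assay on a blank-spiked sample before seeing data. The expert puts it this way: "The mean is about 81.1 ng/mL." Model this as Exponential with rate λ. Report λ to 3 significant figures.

Exponential mean = 1/λ, so λ = 1/81.1 = 0.0123.

λ ≈ 0.0123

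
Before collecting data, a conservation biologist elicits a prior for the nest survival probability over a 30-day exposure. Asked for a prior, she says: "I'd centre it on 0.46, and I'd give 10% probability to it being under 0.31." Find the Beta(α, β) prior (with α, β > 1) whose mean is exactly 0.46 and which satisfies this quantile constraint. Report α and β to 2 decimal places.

With mean 0.46 fixed, write α = 0.46s, β = 0.54s where s = α+β.
Need P(θ < 0.31) = 0.1 under Beta(0.46s, 0.54s). Normal approximation: (q−m)/√(m(1−m)/s) ≈ z_{0.1} = -1.28, so s ≈ 0.46·0.54·(-1.28)²/(0.31−0.46)² = 18.1.
At s = 18.1: P(θ<0.31) ≈ 0.096. Adjusting to match 0.1 gives s ≈ 17.52.
So α = 0.46·17.52 ≈ 8.06, β = 0.54·17.52 ≈ 9.46.

α ≈ 8.06, β ≈ 9.46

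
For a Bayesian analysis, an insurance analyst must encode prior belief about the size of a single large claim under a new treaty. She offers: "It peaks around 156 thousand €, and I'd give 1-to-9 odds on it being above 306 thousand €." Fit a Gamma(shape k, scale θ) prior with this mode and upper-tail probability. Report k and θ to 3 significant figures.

k ≈ 5.22, θ ≈ 37

Gamma(k,θ) with k>1 has mode (k−1)θ, so θ = 156/(k−1).
Need P(X < 306) = 0.9 with θ tied to k this way. Start at k = 2, θ = 156: P(X<306) ≈ 0.583.
Too low — raise k to concentrate. Iterating converges to k ≈ 5.22.
Then θ = 156/(5.22−1) ≈ 37.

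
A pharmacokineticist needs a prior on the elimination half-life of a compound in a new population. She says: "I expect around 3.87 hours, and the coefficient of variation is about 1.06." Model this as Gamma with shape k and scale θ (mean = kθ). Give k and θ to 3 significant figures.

For Gamma(k, scale θ): mean = kθ, variance = kθ², so CV = 1/√k.
CV = 1.06, hence k = 1/CV² = 0.89.
Then θ = mean/k = 3.87/0.89 = 4.35.

k ≈ 0.89, θ ≈ 4.35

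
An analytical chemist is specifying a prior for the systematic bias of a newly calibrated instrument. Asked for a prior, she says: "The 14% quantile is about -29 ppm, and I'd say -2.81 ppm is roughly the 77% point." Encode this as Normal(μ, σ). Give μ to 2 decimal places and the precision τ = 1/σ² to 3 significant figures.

For Normal(μ,σ), the p-quantile is μ + z_p·σ. Here z_{0.14} = -1.08, z_{0.77} = 0.7388.
So -29 = μ − 1.08σ and -2.81 = μ + 0.7388σ.
Subtracting: σ = (-2.81 − -29)/(0.7388 − (-1.08)) = 14.40.
Then μ = -29 − (-1.08)·14.40 = -13.45.
Precision τ = 1/σ² = 1/14.4² = 0.00482.

μ = -13.45, τ = 0.00482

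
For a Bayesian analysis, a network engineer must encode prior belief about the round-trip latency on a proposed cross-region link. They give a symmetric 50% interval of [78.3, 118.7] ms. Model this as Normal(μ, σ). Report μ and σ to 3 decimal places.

A symmetric 50% interval runs μ ± z·σ with z = 0.6745.
Half-width = 20.2, so σ = 20.2/0.6745 = 29.949.
μ is the interval midpoint, 98.500.

μ = 98.500, σ = 29.949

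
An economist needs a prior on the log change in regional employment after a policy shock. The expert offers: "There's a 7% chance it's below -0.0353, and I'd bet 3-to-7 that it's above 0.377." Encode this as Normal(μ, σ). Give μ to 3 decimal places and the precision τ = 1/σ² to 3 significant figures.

The p-quantile of Normal(μ,σ) is μ + z_p·σ, with z_{0.07} = -1.476 and z_{0.7} = 0.5244.
Eliminate σ: μ = (z₂·x₁ − z₁·x₂)/(z₂ − z₁) = (0.5244·-0.0353 − (-1.476)·0.377)/2 = 0.269.
Then σ = (x₂ − x₁)/(z₂ − z₁) = (0.377 − -0.0353)/2 = 0.206.
Precision τ = 1/σ² = 1/0.2061² = 23.5.

μ = 0.269, τ = 23.5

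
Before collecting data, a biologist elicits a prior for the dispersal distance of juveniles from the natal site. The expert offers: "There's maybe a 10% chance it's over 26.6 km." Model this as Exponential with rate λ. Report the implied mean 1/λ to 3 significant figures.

mean ≈ 11.6 km

P(T > 26.6) = e^(−λ·26.6) = 0.1, so λ = −ln(0.1)/26.6 = 0.0866.
Mean = 1/λ = 11.6 km.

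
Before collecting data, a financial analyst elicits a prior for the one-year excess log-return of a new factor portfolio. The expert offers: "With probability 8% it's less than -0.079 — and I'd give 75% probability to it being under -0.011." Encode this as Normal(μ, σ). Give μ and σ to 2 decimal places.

μ = -0.03, σ = 0.03

For Normal(μ,σ), the p-quantile is μ + z_p·σ. Here z_{0.08} = -1.405, z_{0.75} = 0.6745.
So -0.079 = μ − 1.405σ and -0.011 = μ + 0.6745σ.
Subtracting: σ = (-0.011 − -0.079)/(0.6745 − (-1.405)) = 0.03.
Then μ = -0.079 − (-1.405)·0.03 = -0.03.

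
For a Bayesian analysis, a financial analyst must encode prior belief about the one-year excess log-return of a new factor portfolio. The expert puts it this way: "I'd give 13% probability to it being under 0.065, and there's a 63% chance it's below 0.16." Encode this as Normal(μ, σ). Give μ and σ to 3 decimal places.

μ = 0.138, σ = 0.065

The p-quantile of Normal(μ,σ) is μ + z_p·σ, with z_{0.13} = -1.126 and z_{0.63} = 0.3319.
Eliminate σ: μ = (z₂·x₁ − z₁·x₂)/(z₂ − z₁) = (0.3319·0.065 − (-1.126)·0.16)/1.458 = 0.138.
Then σ = (x₂ − x₁)/(z₂ − z₁) = (0.16 − 0.065)/1.458 = 0.065.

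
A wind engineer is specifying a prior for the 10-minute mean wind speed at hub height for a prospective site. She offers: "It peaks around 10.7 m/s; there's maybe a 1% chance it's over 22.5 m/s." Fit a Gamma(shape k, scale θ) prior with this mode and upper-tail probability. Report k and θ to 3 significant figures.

k ≈ 9.81, θ ≈ 1.22

Gamma(k,θ) with k>1 has mode (k−1)θ, so θ = 10.7/(k−1).
Need P(X < 22.5) = 0.99 with θ tied to k this way. Start at k = 2, θ = 10.7: P(X<22.5) ≈ 0.621.
Too low — raise k to concentrate. Iterating converges to k ≈ 9.81.
Then θ = 10.7/(9.81−1) ≈ 1.22.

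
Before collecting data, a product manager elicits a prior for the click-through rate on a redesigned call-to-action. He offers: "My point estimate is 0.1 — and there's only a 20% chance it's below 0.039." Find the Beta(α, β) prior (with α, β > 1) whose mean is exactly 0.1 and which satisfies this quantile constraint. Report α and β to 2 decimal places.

α ≈ 1.68, β ≈ 15.12

With mean 0.1 fixed, write α = 0.1s, β = 0.9s where s = α+β.
Need P(θ < 0.039) = 0.2 under Beta(0.1s, 0.9s). Normal approximation: (q−m)/√(m(1−m)/s) ≈ z_{0.2} = -0.842, so s ≈ 0.1·0.9·(-0.842)²/(0.039−0.1)² = 17.1.
At s = 17.1: P(θ<0.039) ≈ 0.196. Adjusting to match 0.2 gives s ≈ 16.80.
So α = 0.1·16.80 ≈ 1.68, β = 0.9·16.80 ≈ 15.12.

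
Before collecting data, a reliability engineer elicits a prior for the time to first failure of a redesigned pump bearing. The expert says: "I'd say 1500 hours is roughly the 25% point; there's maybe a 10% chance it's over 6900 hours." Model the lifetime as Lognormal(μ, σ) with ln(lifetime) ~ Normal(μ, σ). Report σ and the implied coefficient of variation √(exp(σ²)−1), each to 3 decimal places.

σ ≈ 0.780, CV ≈ 0.915

If T ~ Lognormal(μ,σ) then ln T ~ Normal(μ,σ), so the p-quantile of ln T is μ + z_p·σ.
ln(1500) = 7.313 and ln(6900) = 8.839; z_{0.25} = -0.6745, z_{0.9} = 1.282.
σ = (8.839 − 7.313)/(1.282 − (-0.6745)) = 0.780.
μ = 7.313 − (-0.6745)·0.780 = 7.839.
CV = √(exp(σ²)−1) = √(exp(0.6087)−1) = 0.915.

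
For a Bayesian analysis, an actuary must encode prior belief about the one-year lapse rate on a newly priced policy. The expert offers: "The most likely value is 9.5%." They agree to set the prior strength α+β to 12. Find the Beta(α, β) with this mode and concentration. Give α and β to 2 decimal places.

α = 1.95, β = 10.05

For α,β > 1 the Beta mode is (α−1)/(α+β−2). With α+β = 12, the mode is (α−1)/10.
Set (α−1)/10 = 0.095 → α = 1 + 0.095·10 = 1.95.
β = 12 − α = 10.05.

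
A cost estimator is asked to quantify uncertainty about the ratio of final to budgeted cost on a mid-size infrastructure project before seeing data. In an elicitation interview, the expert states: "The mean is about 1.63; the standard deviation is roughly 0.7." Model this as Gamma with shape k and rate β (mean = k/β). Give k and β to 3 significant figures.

For Gamma(k, rate β): mean = k/β, variance = k/β², so CV = 1/√k.
CV = SD/mean = 0.7/1.63 = 0.4294, hence k = 1/CV² = 5.42.
Then β = k/mean = 5.42/1.63 = 3.33.

k ≈ 5.42, β ≈ 3.33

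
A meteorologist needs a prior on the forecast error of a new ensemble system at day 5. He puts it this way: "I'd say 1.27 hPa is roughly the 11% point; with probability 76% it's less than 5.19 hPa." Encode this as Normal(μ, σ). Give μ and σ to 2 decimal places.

For Normal(μ,σ), the p-quantile is μ + z_p·σ. Here z_{0.11} = -1.227, z_{0.76} = 0.7063.
So 1.27 = μ − 1.227σ and 5.19 = μ + 0.7063σ.
Subtracting: σ = (5.19 − 1.27)/(0.7063 − (-1.227)) = 2.03.
Then μ = 1.27 − (-1.227)·2.03 = 3.76.

μ = 3.76, σ = 2.03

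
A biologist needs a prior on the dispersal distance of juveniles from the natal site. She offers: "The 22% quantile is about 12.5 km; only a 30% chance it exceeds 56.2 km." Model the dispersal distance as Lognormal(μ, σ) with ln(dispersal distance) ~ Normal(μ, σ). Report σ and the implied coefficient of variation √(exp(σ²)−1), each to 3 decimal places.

If T ~ Lognormal(μ,σ) then ln T ~ Normal(μ,σ), so the p-quantile of ln T is μ + z_p·σ.
ln(12.5) = 2.526 and ln(56.2) = 4.029; z_{0.22} = -0.7722, z_{0.7} = 0.5244.
σ = (4.029 − 2.526)/(0.5244 − (-0.7722)) = 1.159.
μ = 2.526 − (-0.7722)·1.159 = 3.421.
CV = √(exp(σ²)−1) = √(exp(1.3441)−1) = 1.684.

σ ≈ 1.159, CV ≈ 1.684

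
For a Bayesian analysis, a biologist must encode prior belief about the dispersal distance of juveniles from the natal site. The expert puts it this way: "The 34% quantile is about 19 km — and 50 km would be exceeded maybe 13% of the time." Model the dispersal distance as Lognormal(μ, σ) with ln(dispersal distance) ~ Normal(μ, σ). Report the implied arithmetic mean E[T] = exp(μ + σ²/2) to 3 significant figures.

E[T] ≈ 30 km

If T ~ Lognormal(μ,σ) then ln T ~ Normal(μ,σ), so the p-quantile of ln T is μ + z_p·σ.
ln(19) = 2.944 and ln(50) = 3.912; z_{0.34} = -0.4125, z_{0.87} = 1.126.
σ = (3.912 − 2.944)/(1.126 − (-0.4125)) = 0.629.
μ = 2.944 − (-0.4125)·0.629 = 3.204.
E[T] = exp(μ + σ²/2) = exp(3.204 + 0.1977) = 30 km.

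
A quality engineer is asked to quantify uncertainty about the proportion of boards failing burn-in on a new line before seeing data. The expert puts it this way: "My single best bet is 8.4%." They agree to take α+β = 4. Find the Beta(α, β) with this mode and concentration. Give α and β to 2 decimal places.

α = 1.17, β = 2.83

For α,β > 1 the Beta mode is (α−1)/(α+β−2). With α+β = 4, the mode is (α−1)/2.
Set (α−1)/2 = 0.084 → α = 1 + 0.084·2 = 1.17.
β = 4 − α = 2.83.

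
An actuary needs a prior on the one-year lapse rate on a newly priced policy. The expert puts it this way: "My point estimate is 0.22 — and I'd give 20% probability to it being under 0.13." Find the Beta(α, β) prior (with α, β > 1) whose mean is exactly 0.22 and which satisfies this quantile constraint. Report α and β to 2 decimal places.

With mean 0.22 fixed, write α = 0.22s, β = 0.78s where s = α+β.
Need P(θ < 0.13) = 0.2 under Beta(0.22s, 0.78s). Normal approximation: (q−m)/√(m(1−m)/s) ≈ z_{0.2} = -0.842, so s ≈ 0.22·0.78·(-0.842)²/(0.13−0.22)² = 15.0.
At s = 15.0: P(θ<0.13) ≈ 0.206. Adjusting to match 0.2 gives s ≈ 15.55.
So α = 0.22·15.55 ≈ 3.42, β = 0.78·15.55 ≈ 12.13.

α ≈ 3.42, β ≈ 12.13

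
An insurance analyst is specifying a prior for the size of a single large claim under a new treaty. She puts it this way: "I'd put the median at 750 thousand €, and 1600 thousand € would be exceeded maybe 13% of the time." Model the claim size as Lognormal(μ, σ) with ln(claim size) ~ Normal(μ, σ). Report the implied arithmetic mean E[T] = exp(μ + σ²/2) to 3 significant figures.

E[T] ≈ 940 thousand €

If T ~ Lognormal(μ,σ) then ln T ~ Normal(μ,σ), so the p-quantile of ln T is μ + z_p·σ.
ln(750) = 6.62 and ln(1600) = 7.378; z_{0.5} = 0, z_{0.87} = 1.126.
σ = (7.378 − 6.62)/(1.126 − (0)) = 0.673.
μ = 6.62 − (0)·0.673 = 6.620.
E[T] = exp(μ + σ²/2) = exp(6.620 + 0.2262) = 940 thousand €.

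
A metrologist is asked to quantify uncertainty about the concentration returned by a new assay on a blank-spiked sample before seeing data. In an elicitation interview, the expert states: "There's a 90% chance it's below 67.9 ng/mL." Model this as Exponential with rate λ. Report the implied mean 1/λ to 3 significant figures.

mean ≈ 29.5 ng/mL

P(T < 67.9) = 1 − e^(−λ·67.9) = 0.9, so λ = −ln(1−0.9)/67.9 = −ln(0.1)/67.9 = 0.0339.
Mean = 1/λ = 29.5 ng/mL.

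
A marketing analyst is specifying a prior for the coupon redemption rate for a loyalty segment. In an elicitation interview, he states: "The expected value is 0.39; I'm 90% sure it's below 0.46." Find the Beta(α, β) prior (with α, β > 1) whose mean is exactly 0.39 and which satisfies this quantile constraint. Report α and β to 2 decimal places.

α ≈ 31.48, β ≈ 49.24

With mean 0.39 fixed, write α = 0.39s, β = 0.61s where s = α+β.
Need P(θ < 0.46) = 0.9 under Beta(0.39s, 0.61s). Normal approximation: (q−m)/√(m(1−m)/s) ≈ z_{0.9} = 1.28, so s ≈ 0.39·0.61·(1.28)²/(0.46−0.39)² = 79.7.
At s = 79.7: P(θ<0.46) ≈ 0.899. Adjusting to match 0.9 gives s ≈ 80.72.
So α = 0.39·80.72 ≈ 31.48, β = 0.61·80.72 ≈ 49.24.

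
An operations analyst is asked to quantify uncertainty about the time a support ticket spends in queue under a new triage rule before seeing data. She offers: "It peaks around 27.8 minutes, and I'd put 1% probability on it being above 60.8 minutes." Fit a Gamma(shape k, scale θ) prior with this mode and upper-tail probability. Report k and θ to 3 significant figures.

Gamma(k,θ) with k>1 has mode (k−1)θ, so θ = 27.8/(k−1).
Need P(X < 60.8) = 0.99 with θ tied to k this way. Start at k = 2, θ = 27.8: P(X<60.8) ≈ 0.642.
Too low — raise k to concentrate. Iterating converges to k ≈ 8.88.
Then θ = 27.8/(8.88−1) ≈ 3.53.

k ≈ 8.88, θ ≈ 3.53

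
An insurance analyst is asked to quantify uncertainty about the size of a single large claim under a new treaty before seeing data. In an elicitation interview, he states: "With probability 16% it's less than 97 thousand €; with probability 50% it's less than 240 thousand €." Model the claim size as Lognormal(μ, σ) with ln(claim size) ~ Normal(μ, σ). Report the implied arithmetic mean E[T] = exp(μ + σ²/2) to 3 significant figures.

E[T] ≈ 363 thousand €

If T ~ Lognormal(μ,σ) then ln T ~ Normal(μ,σ), so the p-quantile of ln T is μ + z_p·σ.
ln(97) = 4.575 and ln(240) = 5.481; z_{0.16} = -0.9945, z_{0.5} = 0.
σ = (5.481 − 4.575)/(0 − (-0.9945)) = 0.911.
μ = 4.575 − (-0.9945)·0.911 = 5.481.
E[T] = exp(μ + σ²/2) = exp(5.481 + 0.4149) = 363 thousand €.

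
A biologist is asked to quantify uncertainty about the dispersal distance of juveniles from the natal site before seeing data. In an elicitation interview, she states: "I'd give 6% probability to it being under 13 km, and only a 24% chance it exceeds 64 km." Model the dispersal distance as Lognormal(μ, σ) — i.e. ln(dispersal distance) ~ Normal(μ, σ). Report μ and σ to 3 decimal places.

μ ≈ 3.661, σ ≈ 0.705

If T ~ Lognormal(μ,σ) then ln T ~ Normal(μ,σ), so the p-quantile of ln T is μ + z_p·σ.
ln(13) = 2.565 and ln(64) = 4.159; z_{0.06} = -1.555, z_{0.76} = 0.7063.
σ = (4.159 − 2.565)/(0.7063 − (-1.555)) = 0.705.
μ = 2.565 − (-1.555)·0.705 = 3.661.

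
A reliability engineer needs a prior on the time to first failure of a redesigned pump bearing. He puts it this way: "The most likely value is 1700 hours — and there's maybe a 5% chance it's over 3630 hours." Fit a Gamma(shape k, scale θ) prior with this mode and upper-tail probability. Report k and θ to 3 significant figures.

k ≈ 5.79, θ ≈ 355

Gamma(k,θ) with k>1 has mode (k−1)θ, so θ = 1700/(k−1).
Need P(X < 3630) = 0.95 with θ tied to k this way. Start at k = 2, θ = 1700: P(X<3630) ≈ 0.629.
Too low — raise k to concentrate. Iterating converges to k ≈ 5.79.
Then θ = 1700/(5.79−1) ≈ 355.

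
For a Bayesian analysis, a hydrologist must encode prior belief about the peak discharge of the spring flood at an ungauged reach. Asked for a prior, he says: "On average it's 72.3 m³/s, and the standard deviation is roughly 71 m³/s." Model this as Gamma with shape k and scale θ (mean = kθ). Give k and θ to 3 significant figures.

k ≈ 1.04, θ ≈ 69.7

For Gamma(k, scale θ): mean = kθ, variance = kθ², so CV = 1/√k.
CV = SD/mean = 71/72.3 = 0.982, hence k = 1/CV² = 1.04.
Then θ = mean/k = 72.3/1.04 = 69.7.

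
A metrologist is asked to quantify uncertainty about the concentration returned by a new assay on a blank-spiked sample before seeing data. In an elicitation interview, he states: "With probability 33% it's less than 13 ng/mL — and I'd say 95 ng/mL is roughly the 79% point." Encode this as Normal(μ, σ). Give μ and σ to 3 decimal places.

μ = 41.943, σ = 65.793

For Normal(μ,σ), the p-quantile is μ + z_p·σ. Here z_{0.33} = -0.4399, z_{0.79} = 0.8064.
So 13 = μ − 0.4399σ and 95 = μ + 0.8064σ.
Subtracting: σ = (95 − 13)/(0.8064 − (-0.4399)) = 65.793.
Then μ = 13 − (-0.4399)·65.793 = 41.943.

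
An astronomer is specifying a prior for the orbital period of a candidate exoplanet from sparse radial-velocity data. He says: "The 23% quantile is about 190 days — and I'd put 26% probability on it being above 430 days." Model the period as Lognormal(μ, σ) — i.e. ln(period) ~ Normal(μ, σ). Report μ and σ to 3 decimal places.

If T ~ Lognormal(μ,σ) then ln T ~ Normal(μ,σ), so the p-quantile of ln T is μ + z_p·σ.
ln(190) = 5.247 and ln(430) = 6.064; z_{0.23} = -0.7388, z_{0.74} = 0.6433.
σ = (6.064 − 5.247)/(0.6433 − (-0.7388)) = 0.591.
μ = 5.247 − (-0.7388)·0.591 = 5.684.

μ ≈ 5.684, σ ≈ 0.591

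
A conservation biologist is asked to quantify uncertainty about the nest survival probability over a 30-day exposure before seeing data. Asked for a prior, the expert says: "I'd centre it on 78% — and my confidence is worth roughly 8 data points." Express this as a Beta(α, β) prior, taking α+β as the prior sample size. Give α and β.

Under the effective-sample-size interpretation, Beta(α, β) has prior mean α/(α+β) and prior sample size α+β.
So α+β = 8 and α/(α+β) = 0.78, giving α = 0.78·8 = 6.24 and β = 8 − 6.24 = 1.76.

α = 6.24, β = 1.76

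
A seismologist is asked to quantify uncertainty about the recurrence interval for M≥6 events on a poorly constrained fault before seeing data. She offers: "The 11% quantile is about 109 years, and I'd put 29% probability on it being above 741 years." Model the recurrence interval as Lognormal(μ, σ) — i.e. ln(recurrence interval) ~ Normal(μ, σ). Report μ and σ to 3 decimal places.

If T ~ Lognormal(μ,σ) then ln T ~ Normal(μ,σ), so the p-quantile of ln T is μ + z_p·σ.
ln(109) = 4.691 and ln(741) = 6.608; z_{0.11} = -1.227, z_{0.71} = 0.5534.
σ = (6.608 − 4.691)/(0.5534 − (-1.227)) = 1.077.
μ = 4.691 − (-1.227)·1.077 = 6.012.

μ ≈ 6.012, σ ≈ 1.077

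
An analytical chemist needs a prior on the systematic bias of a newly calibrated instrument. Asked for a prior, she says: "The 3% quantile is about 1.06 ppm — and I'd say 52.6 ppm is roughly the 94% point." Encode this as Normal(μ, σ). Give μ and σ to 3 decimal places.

The p-quantile of Normal(μ,σ) is μ + z_p·σ, with z_{0.03} = -1.881 and z_{0.94} = 1.555.
Eliminate σ: μ = (z₂·x₁ − z₁·x₂)/(z₂ − z₁) = (1.555·1.06 − (-1.881)·52.6)/3.436 = 29.275.
Then σ = (x₂ − x₁)/(z₂ − z₁) = (52.6 − 1.06)/3.436 = 15.002.

μ = 29.275, σ = 15.002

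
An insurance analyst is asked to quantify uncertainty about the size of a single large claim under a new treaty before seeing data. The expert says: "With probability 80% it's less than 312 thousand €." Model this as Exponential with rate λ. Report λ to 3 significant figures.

λ ≈ 0.00516

P(T < 312.0) = 1 − e^(−λ·312.0) = 0.8, so λ = −ln(1−0.8)/312.0 = −ln(0.2)/312.0 = 0.00516.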